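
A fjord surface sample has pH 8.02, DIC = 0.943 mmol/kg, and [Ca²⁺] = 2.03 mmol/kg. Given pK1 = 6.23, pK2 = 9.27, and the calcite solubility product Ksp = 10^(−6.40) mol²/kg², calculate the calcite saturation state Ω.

α₂ = 1 / (1 + [H⁺]/K2 + [H⁺]²/(K1K2)) = 1 / (1 + 10^+1.25 + 10^-0.54)
   = 1 / (1 + 17.783 + 0.28840) = 1/19.071 = 0.05244
[CO3²⁻] = α₂ × DIC = 0.05244 × 0.943 = 0.04945 mmol/kg
Ksp = 10^(−6.40) = 3.981×10^-7
Ω = [Ca²⁺][CO3²⁻]/Ksp = (2.03×10^-3)(4.945×10^-5) / 3.981×10^-7 = 0.252

Ω = 0.252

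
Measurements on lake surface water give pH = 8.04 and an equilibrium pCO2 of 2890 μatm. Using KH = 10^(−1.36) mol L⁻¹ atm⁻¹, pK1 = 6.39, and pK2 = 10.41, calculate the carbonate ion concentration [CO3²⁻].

[CO2*] = KH · pCO2 = 10^(−1.36) × 2890×10^-6 = 1.262×10^-4 mol/L
α₀ = 1/(1 + K1/[H⁺] + K1K2/[H⁺]²) = 1/(1 + 10^+1.65 + 10^-0.72) = 0.02181
DIC = [CO2*]/α₀ = 1.262×10^-4 / 0.02181 = 5.785 mmol/L
[CO3²⁻] = α₂·DIC; α₂ = 0.004155, so [CO3²⁻] = 0.004155 × 5.785 = 0.0240 mmol/L

[CO3²⁻] = 0.0240 mmol/L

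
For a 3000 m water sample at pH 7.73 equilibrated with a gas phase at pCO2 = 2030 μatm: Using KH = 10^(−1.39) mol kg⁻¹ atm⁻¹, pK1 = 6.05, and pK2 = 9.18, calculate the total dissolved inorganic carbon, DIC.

[CO2*] = KH · pCO2 = 10^(−1.39) × 2030×10^-6 = 8.270×10^-5 mol/kg
α₀ = 1/(1 + K1/[H⁺] + K1K2/[H⁺]²) = 1/(1 + 10^+1.68 + 10^+0.23) = 0.01978
DIC = [CO2*]/α₀ = 8.270×10^-5 / 0.01978 = 4.18 mmol/kg

DIC = 4.18 mmol/kg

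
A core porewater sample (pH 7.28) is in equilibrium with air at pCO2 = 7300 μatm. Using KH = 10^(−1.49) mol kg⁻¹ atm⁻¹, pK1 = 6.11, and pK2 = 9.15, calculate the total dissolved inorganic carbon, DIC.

[CO2*] = KH · pCO2 = 10^(−1.49) × 7300×10^-6 = 2.362×10^-4 mol/kg
α₀ = 1/(1 + K1/[H⁺] + K1K2/[H⁺]²) = 1/(1 + 10^+1.17 + 10^-0.70) = 0.06254
DIC = [CO2*]/α₀ = 2.362×10^-4 / 0.06254 = 3.78 mmol/kg

DIC = 3.78 mmol/kg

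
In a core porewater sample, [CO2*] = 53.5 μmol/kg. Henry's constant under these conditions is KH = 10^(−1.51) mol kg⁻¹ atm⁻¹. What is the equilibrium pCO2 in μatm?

pCO2 = 1730 μatm

KH = 10^(−1.51) = 3.090×10^-2 mol kg⁻¹ atm⁻¹
pCO2 = [CO2*]/KH = 53.5×10^-6 / 3.090×10^-2 = 1.73×10^-3 atm = 1730 μatm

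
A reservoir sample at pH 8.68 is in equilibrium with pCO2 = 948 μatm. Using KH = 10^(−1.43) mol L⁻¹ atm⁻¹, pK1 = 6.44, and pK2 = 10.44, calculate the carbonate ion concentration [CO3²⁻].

[CO2*] = KH · pCO2 = 10^(−1.43) × 948×10^-6 = 3.522×10^-5 mol/L
α₀ = 1/(1 + K1/[H⁺] + K1K2/[H⁺]²) = 1/(1 + 10^+2.24 + 10^+0.48) = 0.005624
DIC = [CO2*]/α₀ = 3.522×10^-5 / 0.005624 = 6.262 mmol/L
[CO3²⁻] = α₂·DIC; α₂ = 0.01699, so [CO3²⁻] = 0.01699 × 6.262 = 0.106 mmol/L

[CO3²⁻] = 0.106 mmol/L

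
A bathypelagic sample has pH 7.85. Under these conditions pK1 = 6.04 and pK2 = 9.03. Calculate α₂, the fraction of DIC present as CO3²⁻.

α₂ = 0.0611

α₂ = 1 / (1 + [H⁺]/K2 + [H⁺]²/(K1K2)) = 1 / (1 + 10^+1.18 + 10^-0.63)
   = 1 / (1 + 15.136 + 0.23442) = 1/16.370 = 0.06109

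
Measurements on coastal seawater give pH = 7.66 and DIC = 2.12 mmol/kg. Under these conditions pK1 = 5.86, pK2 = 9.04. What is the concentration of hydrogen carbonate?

α₁ = 1 / (1 + [H⁺]/K1 + K2/[H⁺]) = 1 / (1 + 10^-1.80 + 10^-1.38)
   = 1 / (1 + 0.015849 + 0.041687) = 1/1.0575 = 0.9456
[HCO3⁻] = α₁ × DIC = 0.9456 × 2.12 = 2.00 mmol/kg

[HCO3⁻] = 2.00 mmol/kg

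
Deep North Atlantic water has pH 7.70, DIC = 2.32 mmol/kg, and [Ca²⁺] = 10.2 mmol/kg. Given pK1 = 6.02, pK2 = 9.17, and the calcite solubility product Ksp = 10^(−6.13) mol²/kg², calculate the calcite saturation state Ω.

α₂ = 1 / (1 + [H⁺]/K2 + [H⁺]²/(K1K2)) = 1 / (1 + 10^+1.47 + 10^-0.21)
   = 1 / (1 + 29.512 + 0.61660) = 1/31.129 = 0.03212
[CO3²⁻] = α₂ × DIC = 0.03212 × 2.32 = 0.07453 mmol/kg
Ksp = 10^(−6.13) = 7.413×10^-7
Ω = [Ca²⁺][CO3²⁻]/Ksp = (10.2×10^-3)(7.453×10^-5) / 7.413×10^-7 = 1.03

Ω = 1.03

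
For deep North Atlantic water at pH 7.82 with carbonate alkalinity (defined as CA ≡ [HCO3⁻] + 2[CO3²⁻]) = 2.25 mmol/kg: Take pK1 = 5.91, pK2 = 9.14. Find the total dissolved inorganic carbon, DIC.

CA = [HCO3⁻] + 2[CO3²⁻] = (α₁ + 2α₂)·DIC
At pH 7.82: [H⁺]/K1 = 10^-1.91 = 0.012303, K2/[H⁺] = 10^-1.32 = 0.047863
α₁ = 1/(1 + 0.012303 + 0.047863) = 1/1.0602 = 0.9432; α₂ = α₁·K2/[H⁺] = 0.04515
α₁ + 2α₂ = 1.0335
DIC = CA / (α₁ + 2α₂) = 2.25 / 1.0335 = 2.18 mmol/kg

DIC = 2.18 mmol/kg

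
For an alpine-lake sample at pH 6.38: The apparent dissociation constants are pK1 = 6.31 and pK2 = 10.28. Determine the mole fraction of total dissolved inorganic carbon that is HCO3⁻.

α₁ = 0.540

α₁ = 1 / (1 + [H⁺]/K1 + K2/[H⁺]) = 1 / (1 + 10^-0.07 + 10^-3.90)
   = 1 / (1 + 0.85114 + 0.00012589) = 1/1.8513 = 0.5402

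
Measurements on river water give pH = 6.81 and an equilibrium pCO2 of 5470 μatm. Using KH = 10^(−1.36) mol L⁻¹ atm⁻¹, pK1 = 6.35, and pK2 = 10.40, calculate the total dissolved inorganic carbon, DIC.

[CO2*] = KH · pCO2 = 10^(−1.36) × 5470×10^-6 = 2.388×10^-4 mol/L
α₀ = 1/(1 + K1/[H⁺] + K1K2/[H⁺]²) = 1/(1 + 10^+0.46 + 10^-3.13) = 0.2574
DIC = [CO2*]/α₀ = 2.388×10^-4 / 0.2574 = 0.928 mmol/L

DIC = 0.928 mmol/L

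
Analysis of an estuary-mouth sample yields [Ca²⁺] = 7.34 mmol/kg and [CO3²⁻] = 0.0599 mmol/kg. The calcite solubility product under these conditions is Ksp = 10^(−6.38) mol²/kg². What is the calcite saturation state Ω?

Ω = 1.05

Ksp = 10^(−6.38) = 4.169×10^-7
Ω = [Ca²⁺][CO3²⁻]/Ksp = (7.34×10^-3)(0.0599×10^-3) / 4.169×10^-7 = 1.05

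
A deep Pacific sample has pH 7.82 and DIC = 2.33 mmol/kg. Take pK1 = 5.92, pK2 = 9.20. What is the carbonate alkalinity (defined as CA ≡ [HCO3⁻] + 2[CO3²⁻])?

CA = [HCO3⁻] + 2[CO3²⁻] = (α₁ + 2α₂)·DIC
At pH 7.82: [H⁺]/K1 = 10^-1.90 = 0.012589, K2/[H⁺] = 10^-1.38 = 0.041687
α₁ = 1/(1 + 0.012589 + 0.041687) = 1/1.0543 = 0.9485; α₂ = α₁·K2/[H⁺] = 0.03954
α₁ + 2α₂ = 1.0276
CA = 1.0276 × 2.33 = 2.39 mmol/kg

CA = 2.39 mmol/kg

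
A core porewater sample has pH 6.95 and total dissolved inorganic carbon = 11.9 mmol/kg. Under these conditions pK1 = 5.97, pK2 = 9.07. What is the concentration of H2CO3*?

[CO2*] = 1.12 mmol/kg

α₀ = 1 / (1 + K1/[H⁺] + K1K2/[H⁺]²) = 1 / (1 + 10^+0.98 + 10^-1.14)
   = 1 / (1 + 9.5499 + 0.072444) = 1/10.622 = 0.09414
[CO2*] = α₀ × DIC = 0.09414 × 11.9 = 1.12 mmol/kg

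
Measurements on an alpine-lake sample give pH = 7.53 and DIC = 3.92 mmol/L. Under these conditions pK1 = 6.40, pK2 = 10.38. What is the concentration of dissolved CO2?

α₀ = 1 / (1 + K1/[H⁺] + K1K2/[H⁺]²) = 1 / (1 + 10^+1.13 + 10^-1.72)
   = 1 / (1 + 13.490 + 0.019055) = 1/14.509 = 0.06892
[CO2*] = α₀ × DIC = 0.06892 × 3.92 = 0.270 mmol/L

[CO2*] = 0.270 mmol/L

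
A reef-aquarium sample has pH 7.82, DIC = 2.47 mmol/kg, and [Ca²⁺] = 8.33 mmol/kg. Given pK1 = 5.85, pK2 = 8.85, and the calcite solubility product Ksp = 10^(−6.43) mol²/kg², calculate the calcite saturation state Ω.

Ω = 4.68

α₂ = 1 / (1 + [H⁺]/K2 + [H⁺]²/(K1K2)) = 1 / (1 + 10^+1.03 + 10^-0.94)
   = 1 / (1 + 10.715 + 0.11482) = 1/11.830 = 0.08453
[CO3²⁻] = α₂ × DIC = 0.08453 × 2.47 = 0.2088 mmol/kg
Ksp = 10^(−6.43) = 3.715×10^-7
Ω = [Ca²⁺][CO3²⁻]/Ksp = (8.33×10^-3)(2.088×10^-4) / 3.715×10^-7 = 4.68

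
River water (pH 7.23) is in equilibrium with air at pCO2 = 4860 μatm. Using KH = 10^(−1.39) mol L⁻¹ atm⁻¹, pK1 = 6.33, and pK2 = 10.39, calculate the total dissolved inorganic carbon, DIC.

DIC = 1.77 mmol/L

[CO2*] = KH · pCO2 = 10^(−1.39) × 4860×10^-6 = 1.980×10^-4 mol/L
α₀ = 1/(1 + K1/[H⁺] + K1K2/[H⁺]²) = 1/(1 + 10^+0.90 + 10^-2.26) = 0.1117
DIC = [CO2*]/α₀ = 1.980×10^-4 / 0.1117 = 1.77 mmol/L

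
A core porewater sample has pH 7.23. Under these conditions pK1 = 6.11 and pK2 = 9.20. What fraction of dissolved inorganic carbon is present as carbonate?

α₂ = 0.00986

α₂ = 1 / (1 + [H⁺]/K2 + [H⁺]²/(K1K2)) = 1 / (1 + 10^+1.97 + 10^+0.85)
   = 1 / (1 + 93.325 + 7.0795) = 1/101.40 = 0.009861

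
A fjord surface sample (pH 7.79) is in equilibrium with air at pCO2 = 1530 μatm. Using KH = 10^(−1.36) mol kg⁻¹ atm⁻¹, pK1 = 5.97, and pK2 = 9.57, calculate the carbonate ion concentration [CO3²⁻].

[CO3²⁻] = 0.0732 mmol/kg

[CO2*] = KH · pCO2 = 10^(−1.36) × 1530×10^-6 = 6.679×10^-5 mol/kg
α₀ = 1/(1 + K1/[H⁺] + K1K2/[H⁺]²) = 1/(1 + 10^+1.82 + 10^+0.04) = 0.01467
DIC = [CO2*]/α₀ = 6.679×10^-5 / 0.01467 = 4.553 mmol/kg
[CO3²⁻] = α₂·DIC; α₂ = 0.01609, so [CO3²⁻] = 0.01609 × 4.553 = 0.0732 mmol/kg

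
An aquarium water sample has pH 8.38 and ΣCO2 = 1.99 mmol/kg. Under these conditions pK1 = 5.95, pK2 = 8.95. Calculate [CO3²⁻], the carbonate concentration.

[CO3²⁻] = 0.421 mmol/kg

α₂ = 1 / (1 + [H⁺]/K2 + [H⁺]²/(K1K2)) = 1 / (1 + 10^+0.57 + 10^-1.86)
   = 1 / (1 + 3.7154 + 0.013804) = 1/4.7292 = 0.2115
[CO3²⁻] = α₂ × DIC = 0.2115 × 1.99 = 0.421 mmol/kg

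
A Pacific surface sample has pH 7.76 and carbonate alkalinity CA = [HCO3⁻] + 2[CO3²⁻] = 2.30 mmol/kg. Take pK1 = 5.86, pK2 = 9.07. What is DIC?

CA = [HCO3⁻] + 2[CO3²⁻] = (α₁ + 2α₂)·DIC
At pH 7.76: [H⁺]/K1 = 10^-1.90 = 0.012589, K2/[H⁺] = 10^-1.31 = 0.048978
α₁ = 1/(1 + 0.012589 + 0.048978) = 1/1.0616 = 0.9420; α₂ = α₁·K2/[H⁺] = 0.04614
α₁ + 2α₂ = 1.0343
DIC = CA / (α₁ + 2α₂) = 2.30 / 1.0343 = 2.22 mmol/kg

DIC = 2.22 mmol/kg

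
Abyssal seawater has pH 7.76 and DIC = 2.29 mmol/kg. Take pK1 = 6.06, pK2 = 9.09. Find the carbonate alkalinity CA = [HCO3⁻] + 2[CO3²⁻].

CA = [HCO3⁻] + 2[CO3²⁻] = (α₁ + 2α₂)·DIC
At pH 7.76: [H⁺]/K1 = 10^-1.70 = 0.019953, K2/[H⁺] = 10^-1.33 = 0.046774
α₁ = 1/(1 + 0.019953 + 0.046774) = 1/1.0667 = 0.9374; α₂ = α₁·K2/[H⁺] = 0.04385
α₁ + 2α₂ = 1.0251
CA = 1.0251 × 2.29 = 2.35 mmol/kg

CA = 2.35 mmol/kg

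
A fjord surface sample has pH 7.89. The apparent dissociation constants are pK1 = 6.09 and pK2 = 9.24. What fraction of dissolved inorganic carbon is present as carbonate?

α₂ = 1 / (1 + [H⁺]/K2 + [H⁺]²/(K1K2)) = 1 / (1 + 10^+1.35 + 10^-0.45)
   = 1 / (1 + 22.387 + 0.35481) = 1/23.742 = 0.04212

α₂ = 0.0421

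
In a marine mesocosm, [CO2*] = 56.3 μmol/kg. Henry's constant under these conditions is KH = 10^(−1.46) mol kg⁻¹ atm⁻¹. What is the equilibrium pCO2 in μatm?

pCO2 = 1620 μatm

KH = 10^(−1.46) = 3.467×10^-2 mol kg⁻¹ atm⁻¹
pCO2 = [CO2*]/KH = 56.3×10^-6 / 3.467×10^-2 = 1.62×10^-3 atm = 1620 μatm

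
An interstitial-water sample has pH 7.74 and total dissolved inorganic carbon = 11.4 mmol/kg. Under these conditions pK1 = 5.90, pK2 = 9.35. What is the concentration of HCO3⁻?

α₁ = 1 / (1 + [H⁺]/K1 + K2/[H⁺]) = 1 / (1 + 10^-1.84 + 10^-1.61)
   = 1 / (1 + 0.014454 + 0.024547) = 1/1.0390 = 0.9625
[HCO3⁻] = α₁ × DIC = 0.9625 × 11.4 = 11.0 mmol/kg

[HCO3⁻] = 11.0 mmol/kg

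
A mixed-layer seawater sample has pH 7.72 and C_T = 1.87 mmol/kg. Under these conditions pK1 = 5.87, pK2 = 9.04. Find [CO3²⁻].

α₂ = 1 / (1 + [H⁺]/K2 + [H⁺]²/(K1K2)) = 1 / (1 + 10^+1.32 + 10^-0.53)
   = 1 / (1 + 20.893 + 0.29512) = 1/22.188 = 0.04507
[CO3²⁻] = α₂ × DIC = 0.04507 × 1.87 = 0.0843 mmol/kg

[CO3²⁻] = 0.0843 mmol/kg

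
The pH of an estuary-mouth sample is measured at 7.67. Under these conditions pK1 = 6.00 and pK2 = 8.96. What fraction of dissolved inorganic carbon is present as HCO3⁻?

α₁ = 0.932

α₁ = 1 / (1 + [H⁺]/K1 + K2/[H⁺]) = 1 / (1 + 10^-1.67 + 10^-1.29)
   = 1 / (1 + 0.021380 + 0.051286) = 1/1.0727 = 0.9323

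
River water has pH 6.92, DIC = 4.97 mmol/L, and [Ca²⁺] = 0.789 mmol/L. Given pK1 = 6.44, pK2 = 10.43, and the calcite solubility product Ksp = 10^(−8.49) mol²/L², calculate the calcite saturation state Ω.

Ω = 0.281

α₂ = 1 / (1 + [H⁺]/K2 + [H⁺]²/(K1K2)) = 1 / (1 + 10^+3.51 + 10^+3.03)
   = 1 / (1 + 3235.9 + 1071.5) = 1/4308.5 = 0.0002321
[CO3²⁻] = α₂ × DIC = 0.0002321 × 4.97 = 0.001154 mmol/L = 1.154 μmol/L
Ksp = 10^(−8.49) = 3.236×10^-9
Ω = [Ca²⁺][CO3²⁻]/Ksp = (0.789×10^-3)(1.154×10^-6) / 3.236×10^-9 = 0.281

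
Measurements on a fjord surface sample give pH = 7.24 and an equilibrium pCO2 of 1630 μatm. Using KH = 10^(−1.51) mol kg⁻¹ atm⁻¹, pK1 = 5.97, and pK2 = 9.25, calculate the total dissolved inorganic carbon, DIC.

DIC = 0.998 mmol/kg

[CO2*] = KH · pCO2 = 10^(−1.51) × 1630×10^-6 = 5.037×10^-5 mol/kg
α₀ = 1/(1 + K1/[H⁺] + K1K2/[H⁺]²) = 1/(1 + 10^+1.27 + 10^-0.74) = 0.05050
DIC = [CO2*]/α₀ = 5.037×10^-5 / 0.05050 = 0.998 mmol/kg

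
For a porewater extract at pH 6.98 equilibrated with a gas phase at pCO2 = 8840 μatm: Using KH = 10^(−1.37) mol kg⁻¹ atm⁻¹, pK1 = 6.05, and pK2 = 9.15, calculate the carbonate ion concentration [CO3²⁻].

[CO3²⁻] = 0.0217 mmol/kg

[CO2*] = KH · pCO2 = 10^(−1.37) × 8840×10^-6 = 3.771×10^-4 mol/kg
α₀ = 1/(1 + K1/[H⁺] + K1K2/[H⁺]²) = 1/(1 + 10^+0.93 + 10^-1.24) = 0.1045
DIC = [CO2*]/α₀ = 3.771×10^-4 / 0.1045 = 3.608 mmol/kg
[CO3²⁻] = α₂·DIC; α₂ = 0.006014, so [CO3²⁻] = 0.006014 × 3.608 = 0.0217 mmol/kg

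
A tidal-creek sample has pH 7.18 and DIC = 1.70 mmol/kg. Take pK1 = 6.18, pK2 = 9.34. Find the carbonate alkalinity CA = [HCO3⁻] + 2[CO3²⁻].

CA = 1.56 mmol/kg

CA = [HCO3⁻] + 2[CO3²⁻] = (α₁ + 2α₂)·DIC
At pH 7.18: [H⁺]/K1 = 10^-1.00 = 0.10000, K2/[H⁺] = 10^-2.16 = 0.0069183
α₁ = 1/(1 + 0.10000 + 0.0069183) = 1/1.1069 = 0.9034; α₂ = α₁·K2/[H⁺] = 0.006250
α₁ + 2α₂ = 0.9159
CA = 0.9159 × 1.70 = 1.56 mmol/kg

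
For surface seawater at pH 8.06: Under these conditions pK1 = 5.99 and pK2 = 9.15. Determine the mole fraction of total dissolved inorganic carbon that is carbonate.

α₂ = 0.0746

α₂ = 1 / (1 + [H⁺]/K2 + [H⁺]²/(K1K2)) = 1 / (1 + 10^+1.09 + 10^-0.98)
   = 1 / (1 + 12.303 + 0.10471) = 1/13.407 = 0.07459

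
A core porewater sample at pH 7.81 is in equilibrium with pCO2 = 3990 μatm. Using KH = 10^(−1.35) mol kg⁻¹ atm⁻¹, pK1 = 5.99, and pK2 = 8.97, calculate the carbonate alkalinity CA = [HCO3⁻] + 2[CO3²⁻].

[CO2*] = KH · pCO2 = 10^(−1.35) × 3990×10^-6 = 1.782×10^-4 mol/kg
α₀ = 1/(1 + K1/[H⁺] + K1K2/[H⁺]²) = 1/(1 + 10^+1.82 + 10^+0.66) = 0.01396
DIC = [CO2*]/α₀ = 1.782×10^-4 / 0.01396 = 12.77 mmol/kg
CA = (α₁ + 2α₂)·DIC = (0.9222 + 2×0.06380) × 12.77 = 13.4 mmol/kg

CA = 13.4 mmol/kg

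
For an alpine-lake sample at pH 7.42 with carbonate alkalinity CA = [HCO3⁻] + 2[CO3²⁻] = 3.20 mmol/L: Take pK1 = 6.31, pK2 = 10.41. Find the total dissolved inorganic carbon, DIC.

DIC = 3.44 mmol/L

CA = [HCO3⁻] + 2[CO3²⁻] = (α₁ + 2α₂)·DIC
At pH 7.42: [H⁺]/K1 = 10^-1.11 = 0.077625, K2/[H⁺] = 10^-2.99 = 0.0010233
α₁ = 1/(1 + 0.077625 + 0.0010233) = 1/1.0786 = 0.9271; α₂ = α₁·K2/[H⁺] = 0.0009487
α₁ + 2α₂ = 0.9290
DIC = CA / (α₁ + 2α₂) = 3.20 / 0.9290 = 3.44 mmol/L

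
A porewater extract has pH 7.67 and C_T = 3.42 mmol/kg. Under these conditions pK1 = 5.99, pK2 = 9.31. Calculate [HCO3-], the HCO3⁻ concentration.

[HCO3⁻] = 3.28 mmol/kg

α₁ = 1 / (1 + [H⁺]/K1 + K2/[H⁺]) = 1 / (1 + 10^-1.68 + 10^-1.64)
   = 1 / (1 + 0.020893 + 0.022909) = 1/1.0438 = 0.9580
[HCO3⁻] = α₁ × DIC = 0.9580 × 3.42 = 3.28 mmol/kg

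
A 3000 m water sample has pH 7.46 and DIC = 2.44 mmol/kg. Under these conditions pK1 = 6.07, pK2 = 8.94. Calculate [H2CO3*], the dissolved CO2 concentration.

[CO2*] = 0.0926 mmol/kg

α₀ = 1 / (1 + K1/[H⁺] + K1K2/[H⁺]²) = 1 / (1 + 10^+1.39 + 10^-0.09)
   = 1 / (1 + 24.547 + 0.81283) = 1/26.360 = 0.03794
[CO2*] = α₀ × DIC = 0.03794 × 2.44 = 0.0926 mmol/kg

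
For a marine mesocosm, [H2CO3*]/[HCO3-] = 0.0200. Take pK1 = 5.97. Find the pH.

pH = 7.67

From K1 = [H⁺][HCO3-]/[H2CO3*]:  pH = pK1 − log₁₀([H2CO3*]/[HCO3-])
log₁₀(0.0200) = -1.699
pH = 5.97 − (-1.699) = 7.67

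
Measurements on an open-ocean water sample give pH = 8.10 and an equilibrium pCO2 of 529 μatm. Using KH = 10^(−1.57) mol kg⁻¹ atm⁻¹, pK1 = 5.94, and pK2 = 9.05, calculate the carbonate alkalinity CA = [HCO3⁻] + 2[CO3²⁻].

[CO2*] = KH · pCO2 = 10^(−1.57) × 529×10^-6 = 1.424×10^-5 mol/kg
α₀ = 1/(1 + K1/[H⁺] + K1K2/[H⁺]²) = 1/(1 + 10^+2.16 + 10^+1.21) = 0.006182
DIC = [CO2*]/α₀ = 1.424×10^-5 / 0.006182 = 2.303 mmol/kg
CA = (α₁ + 2α₂)·DIC = (0.8936 + 2×0.1003) × 2.303 = 2.52 mmol/kg

CA = 2.52 mmol/kg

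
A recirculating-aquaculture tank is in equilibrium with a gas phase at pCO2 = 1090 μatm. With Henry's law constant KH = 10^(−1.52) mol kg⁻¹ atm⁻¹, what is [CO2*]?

[CO2*] = 32.9 μmol/kg

KH = 10^(−1.52) = 3.020×10^-2 mol kg⁻¹ atm⁻¹
[CO2*] = KH · pCO2 = 3.020×10^-2 × 1090×10^-6 atm = 3.29×10^-5 mol/kg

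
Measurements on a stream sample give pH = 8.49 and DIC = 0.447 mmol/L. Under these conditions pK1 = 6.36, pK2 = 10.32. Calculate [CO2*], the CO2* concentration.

[CO2*] = 3.24 μmol/L

α₀ = 1 / (1 + K1/[H⁺] + K1K2/[H⁺]²) = 1 / (1 + 10^+2.13 + 10^+0.30)
   = 1 / (1 + 134.90 + 1.9953) = 1/137.89 = 0.007252
[CO2*] = α₀ × DIC = 0.007252 × 0.447 = 0.00324 mmol/L = 3.24 μmol/L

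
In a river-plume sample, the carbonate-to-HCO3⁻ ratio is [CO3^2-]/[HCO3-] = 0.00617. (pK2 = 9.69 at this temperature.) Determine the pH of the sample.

pH = 7.48

From K2 = [H⁺][CO3^2-]/[HCO3-]:  pH = pK2 + log₁₀([CO3^2-]/[HCO3-])
log₁₀(0.00617) = -2.210
pH = 9.69 + (-2.210) = 7.48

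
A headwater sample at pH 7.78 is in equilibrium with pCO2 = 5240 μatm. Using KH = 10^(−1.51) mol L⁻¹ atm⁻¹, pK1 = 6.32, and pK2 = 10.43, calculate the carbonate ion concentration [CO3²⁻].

[CO3²⁻] = 10.5 μmol/L

[CO2*] = KH · pCO2 = 10^(−1.51) × 5240×10^-6 = 1.619×10^-4 mol/L
α₀ = 1/(1 + K1/[H⁺] + K1K2/[H⁺]²) = 1/(1 + 10^+1.46 + 10^-1.19) = 0.03344
DIC = [CO2*]/α₀ = 1.619×10^-4 / 0.03344 = 4.843 mmol/L
[CO3²⁻] = α₂·DIC; α₂ = 0.002159, so [CO3²⁻] = 0.002159 × 4.843 = 0.0105 mmol/L = 10.5 μmol/L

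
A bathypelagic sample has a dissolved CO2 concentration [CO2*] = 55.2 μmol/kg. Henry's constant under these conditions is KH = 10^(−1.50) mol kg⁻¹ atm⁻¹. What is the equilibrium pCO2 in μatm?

pCO2 = 1750 μatm

KH = 10^(−1.50) = 3.162×10^-2 mol kg⁻¹ atm⁻¹
pCO2 = [CO2*]/KH = 55.2×10^-6 / 3.162×10^-2 = 1.75×10^-3 atm = 1750 μatm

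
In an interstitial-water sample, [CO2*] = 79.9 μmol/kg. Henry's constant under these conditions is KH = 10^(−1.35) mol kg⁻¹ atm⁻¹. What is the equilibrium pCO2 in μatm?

KH = 10^(−1.35) = 4.467×10^-2 mol kg⁻¹ atm⁻¹
pCO2 = [CO2*]/KH = 79.9×10^-6 / 4.467×10^-2 = 1.79×10^-3 atm = 1790 μatm

pCO2 = 1790 μatm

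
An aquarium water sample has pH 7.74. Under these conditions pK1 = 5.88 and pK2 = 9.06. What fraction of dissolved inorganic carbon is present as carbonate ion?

α₂ = 1 / (1 + [H⁺]/K2 + [H⁺]²/(K1K2)) = 1 / (1 + 10^+1.32 + 10^-0.54)
   = 1 / (1 + 20.893 + 0.28840) = 1/22.181 = 0.04508

α₂ = 0.0451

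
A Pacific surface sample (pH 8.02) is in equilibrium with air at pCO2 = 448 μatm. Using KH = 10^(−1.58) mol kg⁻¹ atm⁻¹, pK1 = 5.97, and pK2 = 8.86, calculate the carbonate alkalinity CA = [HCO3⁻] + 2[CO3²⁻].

CA = 1.70 mmol/kg

[CO2*] = KH · pCO2 = 10^(−1.58) × 448×10^-6 = 1.178×10^-5 mol/kg
α₀ = 1/(1 + K1/[H⁺] + K1K2/[H⁺]²) = 1/(1 + 10^+2.05 + 10^+1.21) = 0.007727
DIC = [CO2*]/α₀ = 1.178×10^-5 / 0.007727 = 1.525 mmol/kg
CA = (α₁ + 2α₂)·DIC = (0.8670 + 2×0.1253) × 1.525 = 1.70 mmol/kg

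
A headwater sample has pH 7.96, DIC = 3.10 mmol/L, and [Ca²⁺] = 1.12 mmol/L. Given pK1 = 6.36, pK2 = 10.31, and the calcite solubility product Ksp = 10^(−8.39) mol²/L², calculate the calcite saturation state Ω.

Ω = 3.70

α₂ = 1 / (1 + [H⁺]/K2 + [H⁺]²/(K1K2)) = 1 / (1 + 10^+2.35 + 10^+0.75)
   = 1 / (1 + 223.87 + 5.6234) = 1/230.50 = 0.004338
[CO3²⁻] = α₂ × DIC = 0.004338 × 3.10 = 0.01345 mmol/L = 13.45 μmol/L
Ksp = 10^(−8.39) = 4.074×10^-9
Ω = [Ca²⁺][CO3²⁻]/Ksp = (1.12×10^-3)(1.345×10^-5) / 4.074×10^-9 = 3.70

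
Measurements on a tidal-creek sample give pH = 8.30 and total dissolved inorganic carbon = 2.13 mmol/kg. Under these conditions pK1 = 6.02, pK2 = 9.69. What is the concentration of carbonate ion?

[CO3²⁻] = 0.0830 mmol/kg

α₂ = 1 / (1 + [H⁺]/K2 + [H⁺]²/(K1K2)) = 1 / (1 + 10^+1.39 + 10^-0.89)
   = 1 / (1 + 24.547 + 0.12882) = 1/25.676 = 0.03895
[CO3²⁻] = α₂ × DIC = 0.03895 × 2.13 = 0.0830 mmol/kg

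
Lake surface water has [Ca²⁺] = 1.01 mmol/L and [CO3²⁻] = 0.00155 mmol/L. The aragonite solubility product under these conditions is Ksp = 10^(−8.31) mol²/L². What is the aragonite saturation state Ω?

Ksp = 10^(−8.31) = 4.898×10^-9
Ω = [Ca²⁺][CO3²⁻]/Ksp = (1.01×10^-3)(0.00155×10^-3) / 4.898×10^-9 = 0.320

Ω = 0.320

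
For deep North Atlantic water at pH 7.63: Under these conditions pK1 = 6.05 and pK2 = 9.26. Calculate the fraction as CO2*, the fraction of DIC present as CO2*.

α₀ = 0.0251

α₀ = 1 / (1 + K1/[H⁺] + K1K2/[H⁺]²) = 1 / (1 + 10^+1.58 + 10^-0.05)
   = 1 / (1 + 38.019 + 0.89125) = 1/39.910 = 0.02506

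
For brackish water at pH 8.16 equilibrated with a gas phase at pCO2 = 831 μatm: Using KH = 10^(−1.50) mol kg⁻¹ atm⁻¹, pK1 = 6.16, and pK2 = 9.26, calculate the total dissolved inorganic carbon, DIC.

DIC = 2.86 mmol/kg

[CO2*] = KH · pCO2 = 10^(−1.50) × 831×10^-6 = 2.628×10^-5 mol/kg
α₀ = 1/(1 + K1/[H⁺] + K1K2/[H⁺]²) = 1/(1 + 10^+2.00 + 10^+0.90) = 0.009179
DIC = [CO2*]/α₀ = 2.628×10^-5 / 0.009179 = 2.86 mmol/kg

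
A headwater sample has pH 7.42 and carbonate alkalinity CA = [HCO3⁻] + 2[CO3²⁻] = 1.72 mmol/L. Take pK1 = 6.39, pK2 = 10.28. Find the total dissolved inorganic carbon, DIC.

DIC = 1.88 mmol/L

CA = [HCO3⁻] + 2[CO3²⁻] = (α₁ + 2α₂)·DIC
At pH 7.42: [H⁺]/K1 = 10^-1.03 = 0.093325, K2/[H⁺] = 10^-2.86 = 0.0013804
α₁ = 1/(1 + 0.093325 + 0.0013804) = 1/1.0947 = 0.9135; α₂ = α₁·K2/[H⁺] = 0.001261
α₁ + 2α₂ = 0.9160
DIC = CA / (α₁ + 2α₂) = 1.72 / 0.9160 = 1.88 mmol/L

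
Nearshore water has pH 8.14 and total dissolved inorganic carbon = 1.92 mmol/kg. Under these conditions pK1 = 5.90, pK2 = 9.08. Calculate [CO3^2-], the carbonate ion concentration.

[CO3²⁻] = 0.197 mmol/kg

α₂ = 1 / (1 + [H⁺]/K2 + [H⁺]²/(K1K2)) = 1 / (1 + 10^+0.94 + 10^-1.30)
   = 1 / (1 + 8.7096 + 0.050119) = 1/9.7598 = 0.1025
[CO3²⁻] = α₂ × DIC = 0.1025 × 1.92 = 0.197 mmol/kg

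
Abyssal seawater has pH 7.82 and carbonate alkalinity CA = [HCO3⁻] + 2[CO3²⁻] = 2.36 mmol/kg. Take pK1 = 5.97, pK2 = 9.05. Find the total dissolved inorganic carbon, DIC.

DIC = 2.27 mmol/kg

CA = [HCO3⁻] + 2[CO3²⁻] = (α₁ + 2α₂)·DIC
At pH 7.82: [H⁺]/K1 = 10^-1.85 = 0.014125, K2/[H⁺] = 10^-1.23 = 0.058884
α₁ = 1/(1 + 0.014125 + 0.058884) = 1/1.0730 = 0.9320; α₂ = α₁·K2/[H⁺] = 0.05488
α₁ + 2α₂ = 1.0417
DIC = CA / (α₁ + 2α₂) = 2.36 / 1.0417 = 2.27 mmol/kg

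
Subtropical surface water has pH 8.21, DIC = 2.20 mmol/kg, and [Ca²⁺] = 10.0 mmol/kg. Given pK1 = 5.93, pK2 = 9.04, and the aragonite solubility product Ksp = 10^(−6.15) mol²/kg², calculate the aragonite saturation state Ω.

Ω = 3.99

α₂ = 1 / (1 + [H⁺]/K2 + [H⁺]²/(K1K2)) = 1 / (1 + 10^+0.83 + 10^-1.45)
   = 1 / (1 + 6.7608 + 0.035481) = 1/7.7963 = 0.1283
[CO3²⁻] = α₂ × DIC = 0.1283 × 2.20 = 0.2822 mmol/kg
Ksp = 10^(−6.15) = 7.079×10^-7
Ω = [Ca²⁺][CO3²⁻]/Ksp = (10.0×10^-3)(2.822×10^-4) / 7.079×10^-7 = 3.99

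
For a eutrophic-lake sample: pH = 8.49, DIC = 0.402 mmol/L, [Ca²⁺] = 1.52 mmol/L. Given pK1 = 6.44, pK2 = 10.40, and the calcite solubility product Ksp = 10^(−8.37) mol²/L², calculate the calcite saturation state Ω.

Ω = 1.73

α₂ = 1 / (1 + [H⁺]/K2 + [H⁺]²/(K1K2)) = 1 / (1 + 10^+1.91 + 10^-0.14)
   = 1 / (1 + 81.283 + 0.72444) = 1/83.007 = 0.01205
[CO3²⁻] = α₂ × DIC = 0.01205 × 0.402 = 0.004843 mmol/L = 4.843 μmol/L
Ksp = 10^(−8.37) = 4.266×10^-9
Ω = [Ca²⁺][CO3²⁻]/Ksp = (1.52×10^-3)(4.843×10^-6) / 4.266×10^-9 = 1.73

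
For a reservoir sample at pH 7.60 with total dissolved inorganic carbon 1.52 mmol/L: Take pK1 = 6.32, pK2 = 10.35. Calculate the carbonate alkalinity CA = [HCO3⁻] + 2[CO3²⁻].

CA = [HCO3⁻] + 2[CO3²⁻] = (α₁ + 2α₂)·DIC
At pH 7.60: [H⁺]/K1 = 10^-1.28 = 0.052481, K2/[H⁺] = 10^-2.75 = 0.0017783
α₁ = 1/(1 + 0.052481 + 0.0017783) = 1/1.0543 = 0.9485; α₂ = α₁·K2/[H⁺] = 0.001687
α₁ + 2α₂ = 0.9519
CA = 0.9519 × 1.52 = 1.45 mmol/L

CA = 1.45 mmol/L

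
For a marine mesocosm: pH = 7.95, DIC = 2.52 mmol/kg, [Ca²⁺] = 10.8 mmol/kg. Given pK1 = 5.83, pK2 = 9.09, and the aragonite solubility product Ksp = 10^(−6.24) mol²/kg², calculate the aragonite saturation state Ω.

Ω = 3.17

α₂ = 1 / (1 + [H⁺]/K2 + [H⁺]²/(K1K2)) = 1 / (1 + 10^+1.14 + 10^-0.98)
   = 1 / (1 + 13.804 + 0.10471) = 1/14.909 = 0.06708
[CO3²⁻] = α₂ × DIC = 0.06708 × 2.52 = 0.1690 mmol/kg
Ksp = 10^(−6.24) = 5.754×10^-7
Ω = [Ca²⁺][CO3²⁻]/Ksp = (10.8×10^-3)(1.690×10^-4) / 5.754×10^-7 = 3.17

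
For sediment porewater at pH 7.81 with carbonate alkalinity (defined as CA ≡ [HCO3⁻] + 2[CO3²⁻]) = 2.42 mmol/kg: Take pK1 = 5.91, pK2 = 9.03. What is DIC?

DIC = 2.32 mmol/kg

CA = [HCO3⁻] + 2[CO3²⁻] = (α₁ + 2α₂)·DIC
At pH 7.81: [H⁺]/K1 = 10^-1.90 = 0.012589, K2/[H⁺] = 10^-1.22 = 0.060256
α₁ = 1/(1 + 0.012589 + 0.060256) = 1/1.0728 = 0.9321; α₂ = α₁·K2/[H⁺] = 0.05616
α₁ + 2α₂ = 1.0444
DIC = CA / (α₁ + 2α₂) = 2.42 / 1.0444 = 2.32 mmol/kg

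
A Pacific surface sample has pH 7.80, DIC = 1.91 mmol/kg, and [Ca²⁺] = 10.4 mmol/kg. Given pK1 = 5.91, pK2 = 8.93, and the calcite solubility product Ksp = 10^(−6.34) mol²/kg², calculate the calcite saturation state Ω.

Ω = 2.96

α₂ = 1 / (1 + [H⁺]/K2 + [H⁺]²/(K1K2)) = 1 / (1 + 10^+1.13 + 10^-0.76)
   = 1 / (1 + 13.490 + 0.17378) = 1/14.663 = 0.06820
[CO3²⁻] = α₂ × DIC = 0.06820 × 1.91 = 0.1303 mmol/kg
Ksp = 10^(−6.34) = 4.571×10^-7
Ω = [Ca²⁺][CO3²⁻]/Ksp = (10.4×10^-3)(1.303×10^-4) / 4.571×10^-7 = 2.96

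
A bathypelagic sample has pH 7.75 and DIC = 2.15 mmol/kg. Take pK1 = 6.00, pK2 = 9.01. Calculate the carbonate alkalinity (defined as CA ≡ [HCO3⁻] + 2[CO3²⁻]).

CA = [HCO3⁻] + 2[CO3²⁻] = (α₁ + 2α₂)·DIC
At pH 7.75: [H⁺]/K1 = 10^-1.75 = 0.017783, K2/[H⁺] = 10^-1.26 = 0.054954
α₁ = 1/(1 + 0.017783 + 0.054954) = 1/1.0727 = 0.9322; α₂ = α₁·K2/[H⁺] = 0.05123
α₁ + 2α₂ = 1.0347
CA = 1.0347 × 2.15 = 2.22 mmol/kg

CA = 2.22 mmol/kg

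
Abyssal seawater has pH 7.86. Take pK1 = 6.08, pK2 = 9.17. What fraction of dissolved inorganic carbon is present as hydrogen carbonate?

α₁ = 1 / (1 + [H⁺]/K1 + K2/[H⁺]) = 1 / (1 + 10^-1.78 + 10^-1.31)
   = 1 / (1 + 0.016596 + 0.048978) = 1/1.0656 = 0.9385

α₁ = 0.938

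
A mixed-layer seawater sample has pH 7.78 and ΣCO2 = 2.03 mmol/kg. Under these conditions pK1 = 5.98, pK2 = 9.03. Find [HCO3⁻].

[HCO3⁻] = 1.89 mmol/kg

α₁ = 1 / (1 + [H⁺]/K1 + K2/[H⁺]) = 1 / (1 + 10^-1.80 + 10^-1.25)
   = 1 / (1 + 0.015849 + 0.056234) = 1/1.0721 = 0.9328
[HCO3⁻] = α₁ × DIC = 0.9328 × 2.03 = 1.89 mmol/kg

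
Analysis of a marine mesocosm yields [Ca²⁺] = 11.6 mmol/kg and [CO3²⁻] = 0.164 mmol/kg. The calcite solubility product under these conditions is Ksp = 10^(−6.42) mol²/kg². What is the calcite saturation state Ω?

Ksp = 10^(−6.42) = 3.802×10^-7
Ω = [Ca²⁺][CO3²⁻]/Ksp = (11.6×10^-3)(0.164×10^-3) / 3.802×10^-7 = 5.00

Ω = 5.00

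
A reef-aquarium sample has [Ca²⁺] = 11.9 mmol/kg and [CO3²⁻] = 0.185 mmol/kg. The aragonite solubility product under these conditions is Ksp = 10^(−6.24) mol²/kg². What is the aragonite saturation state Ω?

Ksp = 10^(−6.24) = 5.754×10^-7
Ω = [Ca²⁺][CO3²⁻]/Ksp = (11.9×10^-3)(0.185×10^-3) / 5.754×10^-7 = 3.83

Ω = 3.83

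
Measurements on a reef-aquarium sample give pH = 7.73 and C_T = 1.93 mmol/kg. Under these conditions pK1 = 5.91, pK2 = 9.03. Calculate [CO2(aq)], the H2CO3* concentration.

α₀ = 1 / (1 + K1/[H⁺] + K1K2/[H⁺]²) = 1 / (1 + 10^+1.82 + 10^+0.52)
   = 1 / (1 + 66.069 + 3.3113) = 1/70.381 = 0.01421
[CO2*] = α₀ × DIC = 0.01421 × 1.93 = 0.0274 mmol/kg

[CO2*] = 0.0274 mmol/kg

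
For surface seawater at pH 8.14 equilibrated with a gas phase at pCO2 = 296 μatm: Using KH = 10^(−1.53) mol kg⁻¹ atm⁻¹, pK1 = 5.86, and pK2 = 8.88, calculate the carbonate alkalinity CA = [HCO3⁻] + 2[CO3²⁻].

CA = 2.27 mmol/kg

[CO2*] = KH · pCO2 = 10^(−1.53) × 296×10^-6 = 8.736×10^-6 mol/kg
α₀ = 1/(1 + K1/[H⁺] + K1K2/[H⁺]²) = 1/(1 + 10^+2.28 + 10^+1.54) = 0.004420
DIC = [CO2*]/α₀ = 8.736×10^-6 / 0.004420 = 1.976 mmol/kg
CA = (α₁ + 2α₂)·DIC = (0.8423 + 2×0.1533) × 1.976 = 2.27 mmol/kg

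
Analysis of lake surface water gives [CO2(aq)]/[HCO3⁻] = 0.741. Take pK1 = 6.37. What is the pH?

pH = 6.50

From K1 = [H⁺][HCO3⁻]/[CO2(aq)]:  pH = pK1 − log₁₀([CO2(aq)]/[HCO3⁻])
log₁₀(0.741) = -0.130
pH = 6.37 − (-0.130) = 6.50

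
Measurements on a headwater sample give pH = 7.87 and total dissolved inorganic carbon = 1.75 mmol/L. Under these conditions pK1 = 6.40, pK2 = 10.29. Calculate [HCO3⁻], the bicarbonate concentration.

[HCO3⁻] = 1.69 mmol/L

α₁ = 1 / (1 + [H⁺]/K1 + K2/[H⁺]) = 1 / (1 + 10^-1.47 + 10^-2.42)
   = 1 / (1 + 0.033884 + 0.0038019) = 1/1.0377 = 0.9637
[HCO3⁻] = α₁ × DIC = 0.9637 × 1.75 = 1.69 mmol/L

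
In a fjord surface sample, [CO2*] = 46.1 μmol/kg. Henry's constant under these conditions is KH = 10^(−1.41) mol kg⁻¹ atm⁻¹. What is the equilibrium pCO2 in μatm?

pCO2 = 1180 μatm

KH = 10^(−1.41) = 3.890×10^-2 mol kg⁻¹ atm⁻¹
pCO2 = [CO2*]/KH = 46.1×10^-6 / 3.890×10^-2 = 1.18×10^-3 atm = 1180 μatm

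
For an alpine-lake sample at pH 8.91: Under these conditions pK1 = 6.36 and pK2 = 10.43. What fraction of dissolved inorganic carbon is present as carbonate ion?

α₂ = 1 / (1 + [H⁺]/K2 + [H⁺]²/(K1K2)) = 1 / (1 + 10^+1.52 + 10^-1.03)
   = 1 / (1 + 33.113 + 0.093325) = 1/34.206 = 0.02923

α₂ = 0.0292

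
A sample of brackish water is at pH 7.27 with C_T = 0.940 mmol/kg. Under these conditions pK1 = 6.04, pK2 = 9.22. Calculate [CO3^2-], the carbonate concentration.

[CO3²⁻] = 9.86 μmol/kg

α₂ = 1 / (1 + [H⁺]/K2 + [H⁺]²/(K1K2)) = 1 / (1 + 10^+1.95 + 10^+0.72)
   = 1 / (1 + 89.125 + 5.2481) = 1/95.373 = 0.01049
[CO3²⁻] = α₂ × DIC = 0.01049 × 0.940 = 0.00986 mmol/kg = 9.86 μmol/kg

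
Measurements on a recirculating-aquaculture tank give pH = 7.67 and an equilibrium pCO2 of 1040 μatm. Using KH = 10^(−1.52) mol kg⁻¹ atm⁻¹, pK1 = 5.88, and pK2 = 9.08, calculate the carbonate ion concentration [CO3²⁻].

[CO2*] = KH · pCO2 = 10^(−1.52) × 1040×10^-6 = 3.141×10^-5 mol/kg
α₀ = 1/(1 + K1/[H⁺] + K1K2/[H⁺]²) = 1/(1 + 10^+1.79 + 10^+0.38) = 0.01537
DIC = [CO2*]/α₀ = 3.141×10^-5 / 0.01537 = 2.043 mmol/kg
[CO3²⁻] = α₂·DIC; α₂ = 0.03687, so [CO3²⁻] = 0.03687 × 2.043 = 0.0753 mmol/kg

[CO3²⁻] = 0.0753 mmol/kg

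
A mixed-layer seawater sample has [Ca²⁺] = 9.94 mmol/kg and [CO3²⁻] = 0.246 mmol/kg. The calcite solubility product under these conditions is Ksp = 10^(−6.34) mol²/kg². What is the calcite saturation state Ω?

Ksp = 10^(−6.34) = 4.571×10^-7
Ω = [Ca²⁺][CO3²⁻]/Ksp = (9.94×10^-3)(0.246×10^-3) / 4.571×10^-7 = 5.35

Ω = 5.35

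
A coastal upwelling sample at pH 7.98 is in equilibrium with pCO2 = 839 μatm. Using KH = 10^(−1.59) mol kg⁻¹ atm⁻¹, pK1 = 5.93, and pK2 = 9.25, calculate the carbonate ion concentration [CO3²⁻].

[CO2*] = KH · pCO2 = 10^(−1.59) × 839×10^-6 = 2.157×10^-5 mol/kg
α₀ = 1/(1 + K1/[H⁺] + K1K2/[H⁺]²) = 1/(1 + 10^+2.05 + 10^+0.78) = 0.008387
DIC = [CO2*]/α₀ = 2.157×10^-5 / 0.008387 = 2.571 mmol/kg
[CO3²⁻] = α₂·DIC; α₂ = 0.05054, so [CO3²⁻] = 0.05054 × 2.571 = 0.130 mmol/kg

[CO3²⁻] = 0.130 mmol/kg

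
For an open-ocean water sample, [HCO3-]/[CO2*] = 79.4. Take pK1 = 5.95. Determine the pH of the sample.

From K1 = [H⁺][HCO3-]/[CO2*]:  pH = pK1 + log₁₀([HCO3-]/[CO2*])
log₁₀(79.4) = +1.900
pH = 5.95 + (+1.900) = 7.85

pH = 7.85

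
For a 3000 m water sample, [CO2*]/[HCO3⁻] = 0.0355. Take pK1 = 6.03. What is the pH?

pH = 7.48

From K1 = [H⁺][HCO3⁻]/[CO2*]:  pH = pK1 − log₁₀([CO2*]/[HCO3⁻])
log₁₀(0.0355) = -1.450
pH = 6.03 − (-1.450) = 7.48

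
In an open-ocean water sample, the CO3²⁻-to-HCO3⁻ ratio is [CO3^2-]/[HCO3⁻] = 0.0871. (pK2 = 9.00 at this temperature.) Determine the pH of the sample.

From K2 = [H⁺][CO3^2-]/[HCO3⁻]:  pH = pK2 + log₁₀([CO3^2-]/[HCO3⁻])
log₁₀(0.0871) = -1.060
pH = 9.00 + (-1.060) = 7.94

pH = 7.94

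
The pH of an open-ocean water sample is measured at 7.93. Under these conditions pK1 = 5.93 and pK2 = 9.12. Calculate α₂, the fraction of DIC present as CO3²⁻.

α₂ = 0.0601

α₂ = 1 / (1 + [H⁺]/K2 + [H⁺]²/(K1K2)) = 1 / (1 + 10^+1.19 + 10^-0.81)
   = 1 / (1 + 15.488 + 0.15488) = 1/16.643 = 0.06009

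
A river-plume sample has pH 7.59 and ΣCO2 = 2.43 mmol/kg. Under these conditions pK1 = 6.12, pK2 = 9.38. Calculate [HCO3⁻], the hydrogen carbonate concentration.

[HCO3⁻] = 2.31 mmol/kg

α₁ = 1 / (1 + [H⁺]/K1 + K2/[H⁺]) = 1 / (1 + 10^-1.47 + 10^-1.79)
   = 1 / (1 + 0.033884 + 0.016218) = 1/1.0501 = 0.9523
[HCO3⁻] = α₁ × DIC = 0.9523 × 2.43 = 2.31 mmol/kg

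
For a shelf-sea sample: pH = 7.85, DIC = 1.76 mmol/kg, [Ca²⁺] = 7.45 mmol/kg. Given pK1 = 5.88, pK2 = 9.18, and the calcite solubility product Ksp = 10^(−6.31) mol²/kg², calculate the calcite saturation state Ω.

Ω = 1.18

α₂ = 1 / (1 + [H⁺]/K2 + [H⁺]²/(K1K2)) = 1 / (1 + 10^+1.33 + 10^-0.64)
   = 1 / (1 + 21.380 + 0.22909) = 1/22.609 = 0.04423
[CO3²⁻] = α₂ × DIC = 0.04423 × 1.76 = 0.07785 mmol/kg
Ksp = 10^(−6.31) = 4.898×10^-7
Ω = [Ca²⁺][CO3²⁻]/Ksp = (7.45×10^-3)(7.785×10^-5) / 4.898×10^-7 = 1.18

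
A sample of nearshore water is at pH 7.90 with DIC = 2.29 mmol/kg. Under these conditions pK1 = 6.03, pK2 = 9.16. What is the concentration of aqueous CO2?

[CO2*] = 0.0289 mmol/kg

α₀ = 1 / (1 + K1/[H⁺] + K1K2/[H⁺]²) = 1 / (1 + 10^+1.87 + 10^+0.61)
   = 1 / (1 + 74.131 + 4.0738) = 1/79.205 = 0.01263
[CO2*] = α₀ × DIC = 0.01263 × 2.29 = 0.0289 mmol/kg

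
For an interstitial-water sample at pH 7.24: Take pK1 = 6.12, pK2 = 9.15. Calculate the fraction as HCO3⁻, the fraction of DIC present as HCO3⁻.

α₁ = 0.919

α₁ = 1 / (1 + [H⁺]/K1 + K2/[H⁺]) = 1 / (1 + 10^-1.12 + 10^-1.91)
   = 1 / (1 + 0.075858 + 0.012303) = 1/1.0882 = 0.9190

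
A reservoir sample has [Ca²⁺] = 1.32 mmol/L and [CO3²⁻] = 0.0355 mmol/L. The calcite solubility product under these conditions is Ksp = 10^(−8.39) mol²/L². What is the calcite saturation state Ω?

Ksp = 10^(−8.39) = 4.074×10^-9
Ω = [Ca²⁺][CO3²⁻]/Ksp = (1.32×10^-3)(0.0355×10^-3) / 4.074×10^-9 = 11.5

Ω = 11.5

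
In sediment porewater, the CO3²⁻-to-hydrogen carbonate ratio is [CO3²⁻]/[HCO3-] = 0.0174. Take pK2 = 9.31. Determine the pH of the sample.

From K2 = [H⁺][CO3²⁻]/[HCO3-]:  pH = pK2 + log₁₀([CO3²⁻]/[HCO3-])
log₁₀(0.0174) = -1.759
pH = 9.31 + (-1.759) = 7.55

pH = 7.55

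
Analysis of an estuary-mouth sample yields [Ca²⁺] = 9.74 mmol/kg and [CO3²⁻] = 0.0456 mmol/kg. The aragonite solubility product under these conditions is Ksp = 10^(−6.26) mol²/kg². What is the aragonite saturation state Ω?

Ksp = 10^(−6.26) = 5.495×10^-7
Ω = [Ca²⁺][CO3²⁻]/Ksp = (9.74×10^-3)(0.0456×10^-3) / 5.495×10^-7 = 0.808

Ω = 0.808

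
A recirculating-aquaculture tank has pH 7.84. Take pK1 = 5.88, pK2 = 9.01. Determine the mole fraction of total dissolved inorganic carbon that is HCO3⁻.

α₁ = 1 / (1 + [H⁺]/K1 + K2/[H⁺]) = 1 / (1 + 10^-1.96 + 10^-1.17)
   = 1 / (1 + 0.010965 + 0.067608) = 1/1.0786 = 0.9272

α₁ = 0.927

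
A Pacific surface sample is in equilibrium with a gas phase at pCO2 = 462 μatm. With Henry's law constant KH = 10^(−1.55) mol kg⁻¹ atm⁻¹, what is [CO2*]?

KH = 10^(−1.55) = 2.818×10^-2 mol kg⁻¹ atm⁻¹
[CO2*] = KH · pCO2 = 2.818×10^-2 × 462×10^-6 atm = 1.30×10^-5 mol/kg

[CO2*] = 13.0 μmol/kg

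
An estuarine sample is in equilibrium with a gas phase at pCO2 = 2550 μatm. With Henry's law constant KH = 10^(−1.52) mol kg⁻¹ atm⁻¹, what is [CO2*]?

[CO2*] = 77.0 μmol/kg

KH = 10^(−1.52) = 3.020×10^-2 mol kg⁻¹ atm⁻¹
[CO2*] = KH · pCO2 = 3.020×10^-2 × 2550×10^-6 atm = 7.70×10^-5 mol/kg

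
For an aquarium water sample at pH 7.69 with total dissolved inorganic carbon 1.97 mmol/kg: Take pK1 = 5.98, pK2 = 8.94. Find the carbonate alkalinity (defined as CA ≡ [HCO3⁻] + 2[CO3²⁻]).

CA = [HCO3⁻] + 2[CO3²⁻] = (α₁ + 2α₂)·DIC
At pH 7.69: [H⁺]/K1 = 10^-1.71 = 0.019498, K2/[H⁺] = 10^-1.25 = 0.056234
α₁ = 1/(1 + 0.019498 + 0.056234) = 1/1.0757 = 0.9296; α₂ = α₁·K2/[H⁺] = 0.05228
α₁ + 2α₂ = 1.0341
CA = 1.0341 × 1.97 = 2.04 mmol/kg

CA = 2.04 mmol/kg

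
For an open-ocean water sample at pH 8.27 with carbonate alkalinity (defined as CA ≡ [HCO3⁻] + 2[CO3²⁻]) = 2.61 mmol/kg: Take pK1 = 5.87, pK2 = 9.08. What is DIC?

CA = [HCO3⁻] + 2[CO3²⁻] = (α₁ + 2α₂)·DIC
At pH 8.27: [H⁺]/K1 = 10^-2.40 = 0.0039811, K2/[H⁺] = 10^-0.81 = 0.15488
α₁ = 1/(1 + 0.0039811 + 0.15488) = 1/1.1589 = 0.8629; α₂ = α₁·K2/[H⁺] = 0.1336
α₁ + 2α₂ = 1.1302
DIC = CA / (α₁ + 2α₂) = 2.61 / 1.1302 = 2.31 mmol/kg

DIC = 2.31 mmol/kg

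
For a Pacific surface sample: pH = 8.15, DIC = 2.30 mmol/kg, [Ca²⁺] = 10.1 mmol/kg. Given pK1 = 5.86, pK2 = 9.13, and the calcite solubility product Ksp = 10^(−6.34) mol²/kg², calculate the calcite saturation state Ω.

Ω = 4.79

α₂ = 1 / (1 + [H⁺]/K2 + [H⁺]²/(K1K2)) = 1 / (1 + 10^+0.98 + 10^-1.31)
   = 1 / (1 + 9.5499 + 0.048978) = 1/10.599 = 0.09435
[CO3²⁻] = α₂ × DIC = 0.09435 × 2.30 = 0.2170 mmol/kg
Ksp = 10^(−6.34) = 4.571×10^-7
Ω = [Ca²⁺][CO3²⁻]/Ksp = (10.1×10^-3)(2.170×10^-4) / 4.571×10^-7 = 4.79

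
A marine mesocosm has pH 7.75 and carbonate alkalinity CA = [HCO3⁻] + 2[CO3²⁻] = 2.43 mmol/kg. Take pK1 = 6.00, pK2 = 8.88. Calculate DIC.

DIC = 2.31 mmol/kg

CA = [HCO3⁻] + 2[CO3²⁻] = (α₁ + 2α₂)·DIC
At pH 7.75: [H⁺]/K1 = 10^-1.75 = 0.017783, K2/[H⁺] = 10^-1.13 = 0.074131
α₁ = 1/(1 + 0.017783 + 0.074131) = 1/1.0919 = 0.9158; α₂ = α₁·K2/[H⁺] = 0.06789
α₁ + 2α₂ = 1.0516
DIC = CA / (α₁ + 2α₂) = 2.43 / 1.0516 = 2.31 mmol/kg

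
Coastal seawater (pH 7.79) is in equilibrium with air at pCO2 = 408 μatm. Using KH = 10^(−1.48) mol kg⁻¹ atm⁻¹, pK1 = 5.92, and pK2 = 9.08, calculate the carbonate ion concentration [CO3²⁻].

[CO3²⁻] = 0.0514 mmol/kg

[CO2*] = KH · pCO2 = 10^(−1.48) × 408×10^-6 = 1.351×10^-5 mol/kg
α₀ = 1/(1 + K1/[H⁺] + K1K2/[H⁺]²) = 1/(1 + 10^+1.87 + 10^+0.58) = 0.01267
DIC = [CO2*]/α₀ = 1.351×10^-5 / 0.01267 = 1.066 mmol/kg
[CO3²⁻] = α₂·DIC; α₂ = 0.04817, so [CO3²⁻] = 0.04817 × 1.066 = 0.0514 mmol/kg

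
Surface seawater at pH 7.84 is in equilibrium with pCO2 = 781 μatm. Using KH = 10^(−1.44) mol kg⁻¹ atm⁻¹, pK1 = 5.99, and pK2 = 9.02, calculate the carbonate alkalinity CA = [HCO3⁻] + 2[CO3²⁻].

[CO2*] = KH · pCO2 = 10^(−1.44) × 781×10^-6 = 2.836×10^-5 mol/kg
α₀ = 1/(1 + K1/[H⁺] + K1K2/[H⁺]²) = 1/(1 + 10^+1.85 + 10^+0.67) = 0.01308
DIC = [CO2*]/α₀ = 2.836×10^-5 / 0.01308 = 2.168 mmol/kg
CA = (α₁ + 2α₂)·DIC = (0.9258 + 2×0.06116) × 2.168 = 2.27 mmol/kg

CA = 2.27 mmol/kg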